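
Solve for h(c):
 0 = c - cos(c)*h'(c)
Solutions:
 h(c) = C1 + Integral(c/cos(c), c)


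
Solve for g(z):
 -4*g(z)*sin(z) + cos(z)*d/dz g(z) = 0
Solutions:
 g(z) = C1/cos(z)^4


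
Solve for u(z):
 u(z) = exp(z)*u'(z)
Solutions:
 u(z) = C1*exp(-exp(-z))


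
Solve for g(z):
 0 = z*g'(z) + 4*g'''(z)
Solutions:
 g(z) = C1 + Integral(C2*airyai(-2^(1/3)*z/2) + C3*airybi(-2^(1/3)*z/2), z)


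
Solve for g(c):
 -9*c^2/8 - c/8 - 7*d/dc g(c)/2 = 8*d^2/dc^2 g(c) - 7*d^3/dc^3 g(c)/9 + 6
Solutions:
 g(c) = C1 + C2*exp(3*c*(24 - sqrt(674))/14) + C3*exp(3*c*(24 + sqrt(674))/14) - 3*c^3/28 + 281*c^2/392 - 1761*c/343


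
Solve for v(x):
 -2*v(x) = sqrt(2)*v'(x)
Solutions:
 v(x) = C1*exp(-sqrt(2)*x)


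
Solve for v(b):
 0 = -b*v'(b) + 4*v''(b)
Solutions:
 v(b) = C1 + C2*erfi(sqrt(2)*b/4)


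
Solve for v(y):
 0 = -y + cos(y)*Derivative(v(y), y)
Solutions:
 v(y) = C1 + Integral(y/cos(y), y)


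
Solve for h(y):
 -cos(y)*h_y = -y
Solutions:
 h(y) = C1 + Integral(y/cos(y), y)


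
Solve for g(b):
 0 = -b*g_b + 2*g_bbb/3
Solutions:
 g(b) = C1 + Integral(C2*airyai(2^(2/3)*3^(1/3)*b/2) + C3*airybi(2^(2/3)*3^(1/3)*b/2), b)


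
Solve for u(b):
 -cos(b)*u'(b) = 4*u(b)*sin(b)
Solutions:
 u(b) = C1*cos(b)^4


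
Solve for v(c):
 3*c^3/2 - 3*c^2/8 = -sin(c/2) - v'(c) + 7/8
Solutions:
 v(c) = C1 - 3*c^4/8 + c^3/8 + 7*c/8 + 2*cos(c/2)


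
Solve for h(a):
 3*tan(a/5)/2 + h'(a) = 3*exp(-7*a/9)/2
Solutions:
 h(a) = C1 - 15*log(tan(a/5)^2 + 1)/4 - 27*exp(-7*a/9)/14


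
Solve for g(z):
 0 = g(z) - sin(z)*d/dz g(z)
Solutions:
 g(z) = C1*sqrt(cos(z) - 1)/sqrt(cos(z) + 1)


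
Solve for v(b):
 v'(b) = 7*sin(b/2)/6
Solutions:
 v(b) = C1 - 7*cos(b/2)/3


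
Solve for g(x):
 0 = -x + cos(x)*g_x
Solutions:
 g(x) = C1 + Integral(x/cos(x), x)


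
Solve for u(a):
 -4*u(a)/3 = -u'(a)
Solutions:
 u(a) = C1*exp(4*a/3)


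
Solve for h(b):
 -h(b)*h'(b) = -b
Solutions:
 h(b) = -sqrt(C1 + b^2)
 h(b) = sqrt(C1 + b^2)


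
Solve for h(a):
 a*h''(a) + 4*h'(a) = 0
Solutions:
 h(a) = C1 + C2/a^3


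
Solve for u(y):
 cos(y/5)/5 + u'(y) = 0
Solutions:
 u(y) = C1 - sin(y/5)


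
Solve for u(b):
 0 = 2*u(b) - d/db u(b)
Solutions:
 u(b) = C1*exp(2*b)


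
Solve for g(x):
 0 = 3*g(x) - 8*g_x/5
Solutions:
 g(x) = C1*exp(15*x/8)


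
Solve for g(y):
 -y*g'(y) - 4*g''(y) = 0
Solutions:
 g(y) = C1 + C2*erf(sqrt(2)*y/4)


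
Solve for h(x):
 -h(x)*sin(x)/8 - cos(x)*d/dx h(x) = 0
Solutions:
 h(x) = C1*cos(x)^(1/8)


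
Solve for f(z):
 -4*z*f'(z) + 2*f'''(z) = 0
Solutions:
 f(z) = C1 + Integral(C2*airyai(2^(1/3)*z) + C3*airybi(2^(1/3)*z), z)


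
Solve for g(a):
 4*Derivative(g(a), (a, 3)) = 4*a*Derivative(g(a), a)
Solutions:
 g(a) = C1 + Integral(C2*airyai(a) + C3*airybi(a), a)


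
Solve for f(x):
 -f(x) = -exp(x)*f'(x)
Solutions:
 f(x) = C1*exp(-exp(-x))


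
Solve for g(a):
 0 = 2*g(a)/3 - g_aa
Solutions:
 g(a) = C1*exp(-sqrt(6)*a/3) + C2*exp(sqrt(6)*a/3)


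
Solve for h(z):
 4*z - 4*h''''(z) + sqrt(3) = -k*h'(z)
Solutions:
 h(z) = C1 + C2*exp(2^(1/3)*k^(1/3)*z/2) + C3*exp(2^(1/3)*k^(1/3)*z*(-1 + sqrt(3)*I)/4) + C4*exp(-2^(1/3)*k^(1/3)*z*(1 + sqrt(3)*I)/4) - 2*z^2/k - sqrt(3)*z/k


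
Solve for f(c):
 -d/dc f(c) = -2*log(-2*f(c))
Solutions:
 -Integral(1/(log(-_y) + log(2)), (_y, f(c)))/2 = C1 - c


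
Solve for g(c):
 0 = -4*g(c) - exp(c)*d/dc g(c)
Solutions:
 g(c) = C1*exp(4*exp(-c))


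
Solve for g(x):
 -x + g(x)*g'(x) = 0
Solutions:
 g(x) = -sqrt(C1 + x^2)
 g(x) = sqrt(C1 + x^2)


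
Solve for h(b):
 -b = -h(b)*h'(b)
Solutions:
 h(b) = -sqrt(C1 + b^2)
 h(b) = sqrt(C1 + b^2)


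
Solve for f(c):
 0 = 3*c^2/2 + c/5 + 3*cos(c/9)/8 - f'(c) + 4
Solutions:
 f(c) = C1 + c^3/2 + c^2/10 + 4*c + 27*sin(c/9)/8


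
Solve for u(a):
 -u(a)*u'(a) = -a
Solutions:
 u(a) = -sqrt(C1 + a^2)
 u(a) = sqrt(C1 + a^2)


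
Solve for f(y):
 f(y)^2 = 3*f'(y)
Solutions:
 f(y) = -3/(C1 + y)


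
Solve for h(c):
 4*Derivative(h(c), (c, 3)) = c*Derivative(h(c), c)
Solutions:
 h(c) = C1 + Integral(C2*airyai(2^(1/3)*c/2) + C3*airybi(2^(1/3)*c/2), c)


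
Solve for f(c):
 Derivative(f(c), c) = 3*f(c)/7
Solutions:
 f(c) = C1*exp(3*c/7)


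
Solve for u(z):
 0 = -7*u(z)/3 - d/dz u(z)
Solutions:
 u(z) = C1*exp(-7*z/3)


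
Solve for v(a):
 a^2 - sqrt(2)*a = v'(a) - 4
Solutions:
 v(a) = C1 + a^3/3 - sqrt(2)*a^2/2 + 4*a


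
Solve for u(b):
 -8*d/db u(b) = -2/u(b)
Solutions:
 u(b) = -sqrt(C1 + 2*b)/2
 u(b) = sqrt(C1 + 2*b)/2


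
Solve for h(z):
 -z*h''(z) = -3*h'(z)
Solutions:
 h(z) = C1 + C2*z^4


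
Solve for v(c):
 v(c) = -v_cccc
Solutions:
 v(c) = (C1*sin(sqrt(2)*c/2) + C2*cos(sqrt(2)*c/2))*exp(-sqrt(2)*c/2) + (C3*sin(sqrt(2)*c/2) + C4*cos(sqrt(2)*c/2))*exp(sqrt(2)*c/2)


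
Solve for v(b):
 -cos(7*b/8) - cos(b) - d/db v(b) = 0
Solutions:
 v(b) = C1 - 8*sin(7*b/8)/7 - sin(b)


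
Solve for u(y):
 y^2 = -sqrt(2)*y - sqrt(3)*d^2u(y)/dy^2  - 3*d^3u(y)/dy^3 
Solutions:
 u(y) = C1 + C2*y + C3*exp(-sqrt(3)*y/3) - sqrt(3)*y^4/36 + y^3*(6 - sqrt(6))/18 + y^2*(-sqrt(3) + sqrt(2)/2)


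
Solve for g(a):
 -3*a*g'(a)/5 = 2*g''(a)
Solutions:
 g(a) = C1 + C2*erf(sqrt(15)*a/10)


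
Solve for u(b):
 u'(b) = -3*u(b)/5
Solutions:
 u(b) = C1*exp(-3*b/5)


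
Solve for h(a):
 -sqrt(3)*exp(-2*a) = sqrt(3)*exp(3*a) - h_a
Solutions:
 h(a) = C1 + sqrt(3)*exp(3*a)/3 - sqrt(3)*exp(-2*a)/2


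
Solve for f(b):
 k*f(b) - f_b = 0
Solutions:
 f(b) = C1*exp(b*k)


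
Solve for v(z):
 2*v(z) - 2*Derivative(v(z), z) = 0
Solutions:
 v(z) = C1*exp(z)


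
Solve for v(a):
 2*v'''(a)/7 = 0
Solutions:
 v(a) = C1 + C2*a + C3*a^2


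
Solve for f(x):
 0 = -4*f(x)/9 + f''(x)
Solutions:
 f(x) = C1*exp(-2*x/3) + C2*exp(2*x/3)


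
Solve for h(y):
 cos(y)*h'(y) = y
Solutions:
 h(y) = C1 + Integral(y/cos(y), y)


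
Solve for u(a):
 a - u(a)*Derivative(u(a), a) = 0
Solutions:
 u(a) = -sqrt(C1 + a^2)
 u(a) = sqrt(C1 + a^2)


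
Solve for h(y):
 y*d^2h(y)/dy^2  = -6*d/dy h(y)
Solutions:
 h(y) = C1 + C2/y^5


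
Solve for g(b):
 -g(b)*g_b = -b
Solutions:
 g(b) = -sqrt(C1 + b^2)
 g(b) = sqrt(C1 + b^2)


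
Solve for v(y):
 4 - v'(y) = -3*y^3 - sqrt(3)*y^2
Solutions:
 v(y) = C1 + 3*y^4/4 + sqrt(3)*y^3/3 + 4*y


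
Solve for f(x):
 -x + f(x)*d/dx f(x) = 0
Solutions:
 f(x) = -sqrt(C1 + x^2)
 f(x) = sqrt(C1 + x^2)


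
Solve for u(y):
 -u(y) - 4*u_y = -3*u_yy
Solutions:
 u(y) = C1*exp(y*(2 - sqrt(7))/3) + C2*exp(y*(2 + sqrt(7))/3)


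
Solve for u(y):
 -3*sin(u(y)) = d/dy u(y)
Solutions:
 u(y) = -acos((-C1 - exp(6*y))/(C1 - exp(6*y))) + 2*pi
 u(y) = acos((-C1 - exp(6*y))/(C1 - exp(6*y)))


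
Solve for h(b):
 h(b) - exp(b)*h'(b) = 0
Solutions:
 h(b) = C1*exp(-exp(-b))


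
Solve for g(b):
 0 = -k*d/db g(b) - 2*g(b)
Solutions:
 g(b) = C1*exp(-2*b/k)


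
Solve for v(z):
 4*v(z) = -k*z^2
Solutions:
 v(z) = -k*z^2/4


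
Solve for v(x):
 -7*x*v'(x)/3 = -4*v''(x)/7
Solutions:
 v(x) = C1 + C2*erfi(7*sqrt(6)*x/12)


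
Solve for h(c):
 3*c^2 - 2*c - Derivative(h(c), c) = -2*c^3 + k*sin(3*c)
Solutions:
 h(c) = C1 + c^4/2 + c^3 - c^2 + k*cos(3*c)/3


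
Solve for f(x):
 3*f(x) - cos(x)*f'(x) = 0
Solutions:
 f(x) = C1*(sin(x) + 1)^(3/2)/(sin(x) - 1)^(3/2)


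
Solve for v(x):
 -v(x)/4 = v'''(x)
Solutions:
 v(x) = C3*exp(-2^(1/3)*x/2) + (C1*sin(2^(1/3)*sqrt(3)*x/4) + C2*cos(2^(1/3)*sqrt(3)*x/4))*exp(2^(1/3)*x/4)


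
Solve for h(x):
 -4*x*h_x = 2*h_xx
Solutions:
 h(x) = C1 + C2*erf(x)


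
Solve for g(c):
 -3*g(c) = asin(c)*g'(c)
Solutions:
 g(c) = C1*exp(-3*Integral(1/asin(c), c))


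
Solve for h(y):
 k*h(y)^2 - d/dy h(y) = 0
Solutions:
 h(y) = -1/(C1 + k*y)


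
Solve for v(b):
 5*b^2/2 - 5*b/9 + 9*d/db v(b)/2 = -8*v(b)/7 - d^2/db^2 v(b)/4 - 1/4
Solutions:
 v(b) = C1*exp(b*(-9 + sqrt(3745)/7)) + C2*exp(-b*(sqrt(3745)/7 + 9)) - 35*b^2/16 + 20405*b/1152 - 141323/2048


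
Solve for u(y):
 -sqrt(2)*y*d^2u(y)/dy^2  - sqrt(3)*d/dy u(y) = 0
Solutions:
 u(y) = C1 + C2*y^(1 - sqrt(6)/2)


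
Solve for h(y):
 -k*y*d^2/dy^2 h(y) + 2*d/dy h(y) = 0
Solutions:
 h(y) = C1 + y^(((re(k) + 2)*re(k) + im(k)^2)/(re(k)^2 + im(k)^2))*(C2*sin(2*log(y)*Abs(im(k))/(re(k)^2 + im(k)^2)) + C3*cos(2*log(y)*im(k)/(re(k)^2 + im(k)^2)))


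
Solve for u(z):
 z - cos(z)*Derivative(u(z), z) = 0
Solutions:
 u(z) = C1 + Integral(z/cos(z), z)


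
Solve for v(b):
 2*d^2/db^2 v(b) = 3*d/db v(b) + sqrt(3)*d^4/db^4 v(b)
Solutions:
 v(b) = C1 + C2*exp(b*(4*6^(1/3)/(sqrt(729 - 32*sqrt(3)) + 27)^(1/3) + 2^(2/3)*3^(1/6)*(sqrt(729 - 32*sqrt(3)) + 27)^(1/3))/12)*sin(b*(-6^(2/3)*(sqrt(729 - 32*sqrt(3)) + 27)^(1/3) + 4*2^(1/3)*3^(5/6)/(sqrt(729 - 32*sqrt(3)) + 27)^(1/3))/12) + C3*exp(b*(4*6^(1/3)/(sqrt(729 - 32*sqrt(3)) + 27)^(1/3) + 2^(2/3)*3^(1/6)*(sqrt(729 - 32*sqrt(3)) + 27)^(1/3))/12)*cos(b*(-6^(2/3)*(sqrt(729 - 32*sqrt(3)) + 27)^(1/3) + 4*2^(1/3)*3^(5/6)/(sqrt(729 - 32*sqrt(3)) + 27)^(1/3))/12) + C4*exp(-b*(4*6^(1/3)/(sqrt(729 - 32*sqrt(3)) + 27)^(1/3) + 2^(2/3)*3^(1/6)*(sqrt(729 - 32*sqrt(3)) + 27)^(1/3))/6)


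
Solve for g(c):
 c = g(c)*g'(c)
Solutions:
 g(c) = -sqrt(C1 + c^2)
 g(c) = sqrt(C1 + c^2)


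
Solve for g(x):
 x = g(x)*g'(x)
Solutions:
 g(x) = -sqrt(C1 + x^2)
 g(x) = sqrt(C1 + x^2)


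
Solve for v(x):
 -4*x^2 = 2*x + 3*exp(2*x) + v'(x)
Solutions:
 v(x) = C1 - 4*x^3/3 - x^2 - 3*exp(2*x)/2


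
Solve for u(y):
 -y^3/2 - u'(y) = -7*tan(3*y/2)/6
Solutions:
 u(y) = C1 - y^4/8 - 7*log(cos(3*y/2))/9


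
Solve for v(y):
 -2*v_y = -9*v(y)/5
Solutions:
 v(y) = C1*exp(9*y/10)


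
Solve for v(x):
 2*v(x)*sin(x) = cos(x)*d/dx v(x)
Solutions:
 v(x) = C1/cos(x)^2


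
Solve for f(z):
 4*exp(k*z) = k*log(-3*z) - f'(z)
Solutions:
 f(z) = C1 + k*z*log(-z) + k*z*(-1 + log(3)) + Piecewise((-4*exp(k*z)/k, Ne(k, 0)), (-4*z, True))


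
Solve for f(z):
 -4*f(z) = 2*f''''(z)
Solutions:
 f(z) = (C1*sin(2^(3/4)*z/2) + C2*cos(2^(3/4)*z/2))*exp(-2^(3/4)*z/2) + (C3*sin(2^(3/4)*z/2) + C4*cos(2^(3/4)*z/2))*exp(2^(3/4)*z/2)


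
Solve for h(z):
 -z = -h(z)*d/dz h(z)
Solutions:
 h(z) = -sqrt(C1 + z^2)
 h(z) = sqrt(C1 + z^2)


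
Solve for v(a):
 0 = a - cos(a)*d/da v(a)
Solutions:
 v(a) = C1 + Integral(a/cos(a), a)


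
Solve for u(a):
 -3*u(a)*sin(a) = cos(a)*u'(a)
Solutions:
 u(a) = C1*cos(a)^3


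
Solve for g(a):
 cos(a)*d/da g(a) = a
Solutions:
 g(a) = C1 + Integral(a/cos(a), a)


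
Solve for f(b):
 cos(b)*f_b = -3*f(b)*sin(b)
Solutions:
 f(b) = C1*cos(b)^3


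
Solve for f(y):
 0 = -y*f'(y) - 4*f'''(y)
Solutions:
 f(y) = C1 + Integral(C2*airyai(-2^(1/3)*y/2) + C3*airybi(-2^(1/3)*y/2), y)


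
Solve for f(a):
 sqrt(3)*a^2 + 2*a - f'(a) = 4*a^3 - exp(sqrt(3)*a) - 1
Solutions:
 f(a) = C1 - a^4 + sqrt(3)*a^3/3 + a^2 + a + sqrt(3)*exp(sqrt(3)*a)/3


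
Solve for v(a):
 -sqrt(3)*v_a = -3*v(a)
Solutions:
 v(a) = C1*exp(sqrt(3)*a)


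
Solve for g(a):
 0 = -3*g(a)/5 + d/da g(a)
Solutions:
 g(a) = C1*exp(3*a/5)


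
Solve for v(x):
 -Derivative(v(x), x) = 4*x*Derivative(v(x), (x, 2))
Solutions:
 v(x) = C1 + C2*x^(3/4)


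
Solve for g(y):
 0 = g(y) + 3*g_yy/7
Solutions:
 g(y) = C1*sin(sqrt(21)*y/3) + C2*cos(sqrt(21)*y/3)


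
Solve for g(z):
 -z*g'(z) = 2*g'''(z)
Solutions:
 g(z) = C1 + Integral(C2*airyai(-2^(2/3)*z/2) + C3*airybi(-2^(2/3)*z/2), z)


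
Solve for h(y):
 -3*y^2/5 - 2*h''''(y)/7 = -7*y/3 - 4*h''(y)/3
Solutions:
 h(y) = C1 + C2*y + C3*exp(-sqrt(42)*y/3) + C4*exp(sqrt(42)*y/3) + 3*y^4/80 - 7*y^3/24 + 27*y^2/280


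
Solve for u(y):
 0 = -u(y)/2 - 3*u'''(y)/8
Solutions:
 u(y) = C3*exp(-6^(2/3)*y/3) + (C1*sin(2^(2/3)*3^(1/6)*y/2) + C2*cos(2^(2/3)*3^(1/6)*y/2))*exp(6^(2/3)*y/6)


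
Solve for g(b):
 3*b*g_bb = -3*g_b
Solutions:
 g(b) = C1 + C2*log(b)


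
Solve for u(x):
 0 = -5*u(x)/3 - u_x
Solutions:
 u(x) = C1*exp(-5*x/3)


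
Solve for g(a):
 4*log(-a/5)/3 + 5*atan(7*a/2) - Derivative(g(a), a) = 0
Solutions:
 g(a) = C1 + 4*a*log(-a)/3 + 5*a*atan(7*a/2) - 4*a*log(5)/3 - 4*a/3 - 5*log(49*a^2 + 4)/7


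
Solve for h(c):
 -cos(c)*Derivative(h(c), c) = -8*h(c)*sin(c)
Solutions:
 h(c) = C1/cos(c)^8


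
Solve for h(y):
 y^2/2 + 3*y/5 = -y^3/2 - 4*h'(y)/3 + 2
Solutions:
 h(y) = C1 - 3*y^4/32 - y^3/8 - 9*y^2/40 + 3*y/2


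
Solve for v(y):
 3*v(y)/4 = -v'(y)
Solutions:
 v(y) = C1*exp(-3*y/4)


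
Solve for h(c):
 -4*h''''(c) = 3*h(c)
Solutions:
 h(c) = (C1*sin(3^(1/4)*c/2) + C2*cos(3^(1/4)*c/2))*exp(-3^(1/4)*c/2) + (C3*sin(3^(1/4)*c/2) + C4*cos(3^(1/4)*c/2))*exp(3^(1/4)*c/2)


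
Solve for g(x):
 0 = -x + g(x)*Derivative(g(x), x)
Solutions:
 g(x) = -sqrt(C1 + x^2)
 g(x) = sqrt(C1 + x^2)


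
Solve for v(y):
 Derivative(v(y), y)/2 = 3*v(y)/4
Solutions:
 v(y) = C1*exp(3*y/2)


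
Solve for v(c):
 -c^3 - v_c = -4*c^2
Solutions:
 v(c) = C1 - c^4/4 + 4*c^3/3


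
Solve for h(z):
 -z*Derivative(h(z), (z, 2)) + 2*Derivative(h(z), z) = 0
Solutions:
 h(z) = C1 + C2*z^3


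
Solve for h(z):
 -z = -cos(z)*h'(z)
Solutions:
 h(z) = C1 + Integral(z/cos(z), z)


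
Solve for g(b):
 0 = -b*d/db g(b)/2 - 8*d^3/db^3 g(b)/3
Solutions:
 g(b) = C1 + Integral(C2*airyai(-2^(2/3)*3^(1/3)*b/4) + C3*airybi(-2^(2/3)*3^(1/3)*b/4), b)


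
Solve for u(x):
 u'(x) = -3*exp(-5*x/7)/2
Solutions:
 u(x) = C1 + 21*exp(-5*x/7)/10


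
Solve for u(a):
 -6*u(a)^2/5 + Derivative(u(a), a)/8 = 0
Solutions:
 u(a) = -5/(C1 + 48*a)


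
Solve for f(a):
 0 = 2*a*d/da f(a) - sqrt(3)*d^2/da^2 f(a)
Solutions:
 f(a) = C1 + C2*erfi(3^(3/4)*a/3)


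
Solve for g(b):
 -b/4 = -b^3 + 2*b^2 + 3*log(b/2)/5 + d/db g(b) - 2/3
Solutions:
 g(b) = C1 + b^4/4 - 2*b^3/3 - b^2/8 - 3*b*log(b)/5 + 3*b*log(2)/5 + 19*b/15


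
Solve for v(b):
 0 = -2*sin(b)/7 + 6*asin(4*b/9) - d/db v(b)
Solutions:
 v(b) = C1 + 6*b*asin(4*b/9) + 3*sqrt(81 - 16*b^2)/2 + 2*cos(b)/7


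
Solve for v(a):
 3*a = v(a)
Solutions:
 v(a) = 3*a


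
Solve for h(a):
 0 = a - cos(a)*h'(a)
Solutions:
 h(a) = C1 + Integral(a/cos(a), a)


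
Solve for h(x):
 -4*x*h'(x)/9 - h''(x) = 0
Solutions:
 h(x) = C1 + C2*erf(sqrt(2)*x/3)


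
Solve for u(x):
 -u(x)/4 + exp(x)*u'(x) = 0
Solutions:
 u(x) = C1*exp(-exp(-x)/4)


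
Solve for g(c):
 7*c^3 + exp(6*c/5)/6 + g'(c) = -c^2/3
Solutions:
 g(c) = C1 - 7*c^4/4 - c^3/9 - 5*exp(6*c/5)/36


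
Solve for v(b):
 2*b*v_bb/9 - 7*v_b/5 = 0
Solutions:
 v(b) = C1 + C2*b^(73/10)


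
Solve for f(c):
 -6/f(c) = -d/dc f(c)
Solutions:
 f(c) = -sqrt(C1 + 12*c)
 f(c) = sqrt(C1 + 12*c)


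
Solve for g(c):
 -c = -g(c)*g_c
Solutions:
 g(c) = -sqrt(C1 + c^2)
 g(c) = sqrt(C1 + c^2)


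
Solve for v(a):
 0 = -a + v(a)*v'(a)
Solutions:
 v(a) = -sqrt(C1 + a^2)
 v(a) = sqrt(C1 + a^2)


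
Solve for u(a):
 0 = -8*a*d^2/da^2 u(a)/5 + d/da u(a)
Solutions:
 u(a) = C1 + C2*a^(13/8)


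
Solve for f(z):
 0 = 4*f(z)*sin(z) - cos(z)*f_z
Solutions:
 f(z) = C1/cos(z)^4


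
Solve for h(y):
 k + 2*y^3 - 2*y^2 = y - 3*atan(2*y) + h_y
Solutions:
 h(y) = C1 + k*y + y^4/2 - 2*y^3/3 - y^2/2 + 3*y*atan(2*y) - 3*log(4*y^2 + 1)/4


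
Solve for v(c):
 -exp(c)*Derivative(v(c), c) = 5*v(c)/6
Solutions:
 v(c) = C1*exp(5*exp(-c)/6)


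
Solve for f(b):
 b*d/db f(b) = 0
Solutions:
 f(b) = C1


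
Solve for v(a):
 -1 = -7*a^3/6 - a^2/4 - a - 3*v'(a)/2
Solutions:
 v(a) = C1 - 7*a^4/36 - a^3/18 - a^2/3 + 2*a/3


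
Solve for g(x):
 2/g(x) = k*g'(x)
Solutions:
 g(x) = -sqrt(C1 + 4*x/k)
 g(x) = sqrt(C1 + 4*x/k)


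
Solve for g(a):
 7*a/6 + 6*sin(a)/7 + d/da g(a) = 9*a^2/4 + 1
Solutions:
 g(a) = C1 + 3*a^3/4 - 7*a^2/12 + a + 6*cos(a)/7


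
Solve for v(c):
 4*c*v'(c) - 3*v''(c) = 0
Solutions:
 v(c) = C1 + C2*erfi(sqrt(6)*c/3)


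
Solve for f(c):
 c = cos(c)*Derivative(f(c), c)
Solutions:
 f(c) = C1 + Integral(c/cos(c), c)


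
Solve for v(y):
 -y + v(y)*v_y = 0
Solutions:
 v(y) = -sqrt(C1 + y^2)
 v(y) = sqrt(C1 + y^2)


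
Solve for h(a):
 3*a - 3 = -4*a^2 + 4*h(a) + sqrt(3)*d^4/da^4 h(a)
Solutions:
 h(a) = a^2 + 3*a/4 + (C1*sin(3^(7/8)*a/3) + C2*cos(3^(7/8)*a/3))*exp(-3^(7/8)*a/3) + (C3*sin(3^(7/8)*a/3) + C4*cos(3^(7/8)*a/3))*exp(3^(7/8)*a/3) - 3/4


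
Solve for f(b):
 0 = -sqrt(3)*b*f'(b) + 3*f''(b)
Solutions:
 f(b) = C1 + C2*erfi(sqrt(2)*3^(3/4)*b/6)


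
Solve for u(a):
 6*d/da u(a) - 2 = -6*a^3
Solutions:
 u(a) = C1 - a^4/4 + a/3


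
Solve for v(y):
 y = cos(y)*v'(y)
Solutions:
 v(y) = C1 + Integral(y/cos(y), y)


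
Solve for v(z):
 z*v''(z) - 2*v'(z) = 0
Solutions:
 v(z) = C1 + C2*z^3


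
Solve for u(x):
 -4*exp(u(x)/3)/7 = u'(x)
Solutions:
 u(x) = 3*log(1/(C1 + 4*x)) + 3*log(21)


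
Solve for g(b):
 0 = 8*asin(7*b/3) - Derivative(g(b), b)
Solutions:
 g(b) = C1 + 8*b*asin(7*b/3) + 8*sqrt(9 - 49*b^2)/7


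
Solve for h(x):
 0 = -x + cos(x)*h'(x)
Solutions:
 h(x) = C1 + Integral(x/cos(x), x)


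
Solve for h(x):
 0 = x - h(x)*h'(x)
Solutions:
 h(x) = -sqrt(C1 + x^2)
 h(x) = sqrt(C1 + x^2)


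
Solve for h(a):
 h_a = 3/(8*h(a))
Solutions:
 h(a) = -sqrt(C1 + 3*a)/2
 h(a) = sqrt(C1 + 3*a)/2


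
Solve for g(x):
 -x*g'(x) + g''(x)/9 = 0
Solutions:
 g(x) = C1 + C2*erfi(3*sqrt(2)*x/2)


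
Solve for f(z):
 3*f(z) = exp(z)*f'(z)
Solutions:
 f(z) = C1*exp(-3*exp(-z))


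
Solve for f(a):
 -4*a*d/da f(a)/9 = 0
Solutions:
 f(a) = C1


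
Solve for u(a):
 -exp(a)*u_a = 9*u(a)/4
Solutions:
 u(a) = C1*exp(9*exp(-a)/4)


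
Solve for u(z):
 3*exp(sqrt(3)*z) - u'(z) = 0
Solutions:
 u(z) = C1 + sqrt(3)*exp(sqrt(3)*z)


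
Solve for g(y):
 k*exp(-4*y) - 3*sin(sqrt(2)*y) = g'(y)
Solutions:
 g(y) = C1 - k*exp(-4*y)/4 + 3*sqrt(2)*cos(sqrt(2)*y)/2


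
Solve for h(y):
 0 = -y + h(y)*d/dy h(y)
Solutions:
 h(y) = -sqrt(C1 + y^2)
 h(y) = sqrt(C1 + y^2)


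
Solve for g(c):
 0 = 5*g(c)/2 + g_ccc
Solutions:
 g(c) = C3*exp(-2^(2/3)*5^(1/3)*c/2) + (C1*sin(2^(2/3)*sqrt(3)*5^(1/3)*c/4) + C2*cos(2^(2/3)*sqrt(3)*5^(1/3)*c/4))*exp(2^(2/3)*5^(1/3)*c/4)


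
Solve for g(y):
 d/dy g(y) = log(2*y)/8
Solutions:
 g(y) = C1 + y*log(y)/8 - y/8 + y*log(2)/8


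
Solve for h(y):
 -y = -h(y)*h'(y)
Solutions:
 h(y) = -sqrt(C1 + y^2)
 h(y) = sqrt(C1 + y^2)


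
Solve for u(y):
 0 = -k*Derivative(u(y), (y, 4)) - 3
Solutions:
 u(y) = C1 + C2*y + C3*y^2 + C4*y^3 - y^4/(8*k)


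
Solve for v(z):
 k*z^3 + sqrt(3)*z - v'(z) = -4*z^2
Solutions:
 v(z) = C1 + k*z^4/4 + 4*z^3/3 + sqrt(3)*z^2/2


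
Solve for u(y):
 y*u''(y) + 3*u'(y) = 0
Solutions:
 u(y) = C1 + C2/y^2


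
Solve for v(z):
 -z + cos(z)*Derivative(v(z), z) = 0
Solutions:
 v(z) = C1 + Integral(z/cos(z), z)


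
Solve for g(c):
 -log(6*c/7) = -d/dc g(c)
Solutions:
 g(c) = C1 + c*log(c) - c + c*log(6/7)


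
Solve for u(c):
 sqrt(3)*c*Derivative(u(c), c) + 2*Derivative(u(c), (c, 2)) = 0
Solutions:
 u(c) = C1 + C2*erf(3^(1/4)*c/2)


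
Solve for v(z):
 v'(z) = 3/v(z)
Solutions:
 v(z) = -sqrt(C1 + 6*z)
 v(z) = sqrt(C1 + 6*z)


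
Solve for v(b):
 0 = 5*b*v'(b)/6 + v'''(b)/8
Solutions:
 v(b) = C1 + Integral(C2*airyai(-20^(1/3)*3^(2/3)*b/3) + C3*airybi(-20^(1/3)*3^(2/3)*b/3), b)


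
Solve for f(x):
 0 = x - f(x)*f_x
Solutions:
 f(x) = -sqrt(C1 + x^2)
 f(x) = sqrt(C1 + x^2)


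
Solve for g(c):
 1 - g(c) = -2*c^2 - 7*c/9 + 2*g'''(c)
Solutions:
 g(c) = C3*exp(-2^(2/3)*c/2) + 2*c^2 + 7*c/9 + (C1*sin(2^(2/3)*sqrt(3)*c/4) + C2*cos(2^(2/3)*sqrt(3)*c/4))*exp(2^(2/3)*c/4) + 1


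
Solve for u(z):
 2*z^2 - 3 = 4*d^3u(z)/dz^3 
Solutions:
 u(z) = C1 + C2*z + C3*z^2 + z^5/120 - z^3/8


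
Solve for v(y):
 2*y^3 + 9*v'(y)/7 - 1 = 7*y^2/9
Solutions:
 v(y) = C1 - 7*y^4/18 + 49*y^3/243 + 7*y/9


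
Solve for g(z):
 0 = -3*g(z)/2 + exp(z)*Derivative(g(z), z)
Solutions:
 g(z) = C1*exp(-3*exp(-z)/2)


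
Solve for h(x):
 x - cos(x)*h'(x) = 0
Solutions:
 h(x) = C1 + Integral(x/cos(x), x)


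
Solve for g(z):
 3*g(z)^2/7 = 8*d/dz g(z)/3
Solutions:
 g(z) = -56/(C1 + 9*z)


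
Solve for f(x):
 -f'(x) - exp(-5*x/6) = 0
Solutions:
 f(x) = C1 + 6*exp(-5*x/6)/5


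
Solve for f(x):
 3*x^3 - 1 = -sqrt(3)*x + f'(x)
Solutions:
 f(x) = C1 + 3*x^4/4 + sqrt(3)*x^2/2 - x


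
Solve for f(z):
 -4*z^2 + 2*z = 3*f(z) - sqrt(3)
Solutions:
 f(z) = -4*z^2/3 + 2*z/3 + sqrt(3)/3


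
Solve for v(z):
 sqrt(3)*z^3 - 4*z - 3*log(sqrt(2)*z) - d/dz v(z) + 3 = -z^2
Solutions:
 v(z) = C1 + sqrt(3)*z^4/4 + z^3/3 - 2*z^2 - 3*z*log(z) - 3*z*log(2)/2 + 6*z


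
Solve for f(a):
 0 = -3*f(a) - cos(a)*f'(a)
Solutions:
 f(a) = C1*(sin(a) - 1)^(3/2)/(sin(a) + 1)^(3/2)


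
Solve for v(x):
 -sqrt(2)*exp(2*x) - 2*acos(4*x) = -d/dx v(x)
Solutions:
 v(x) = C1 + 2*x*acos(4*x) - sqrt(1 - 16*x^2)/2 + sqrt(2)*exp(2*x)/2


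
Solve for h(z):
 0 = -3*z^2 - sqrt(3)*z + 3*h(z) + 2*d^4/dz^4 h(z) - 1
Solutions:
 h(z) = z^2 + sqrt(3)*z/3 + (C1*sin(6^(1/4)*z/2) + C2*cos(6^(1/4)*z/2))*exp(-6^(1/4)*z/2) + (C3*sin(6^(1/4)*z/2) + C4*cos(6^(1/4)*z/2))*exp(6^(1/4)*z/2) + 1/3


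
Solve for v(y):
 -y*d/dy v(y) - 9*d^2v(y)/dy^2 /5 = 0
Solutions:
 v(y) = C1 + C2*erf(sqrt(10)*y/6)


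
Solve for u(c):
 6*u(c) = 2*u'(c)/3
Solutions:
 u(c) = C1*exp(9*c)


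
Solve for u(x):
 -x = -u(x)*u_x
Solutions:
 u(x) = -sqrt(C1 + x^2)
 u(x) = sqrt(C1 + x^2)


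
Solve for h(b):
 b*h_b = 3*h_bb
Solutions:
 h(b) = C1 + C2*erfi(sqrt(6)*b/6)


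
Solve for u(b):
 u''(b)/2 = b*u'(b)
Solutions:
 u(b) = C1 + C2*erfi(b)


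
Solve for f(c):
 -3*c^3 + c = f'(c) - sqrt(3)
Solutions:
 f(c) = C1 - 3*c^4/4 + c^2/2 + sqrt(3)*c


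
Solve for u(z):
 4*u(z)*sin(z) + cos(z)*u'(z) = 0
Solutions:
 u(z) = C1*cos(z)^4


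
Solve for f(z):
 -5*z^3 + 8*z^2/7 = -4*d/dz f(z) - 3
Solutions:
 f(z) = C1 + 5*z^4/16 - 2*z^3/21 - 3*z/4


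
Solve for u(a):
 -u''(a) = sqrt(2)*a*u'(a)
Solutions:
 u(a) = C1 + C2*erf(2^(3/4)*a/2)


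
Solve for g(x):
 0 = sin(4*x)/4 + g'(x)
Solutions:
 g(x) = C1 + cos(4*x)/16


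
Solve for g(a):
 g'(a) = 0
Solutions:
 g(a) = C1


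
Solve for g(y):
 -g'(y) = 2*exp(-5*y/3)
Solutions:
 g(y) = C1 + 6*exp(-5*y/3)/5


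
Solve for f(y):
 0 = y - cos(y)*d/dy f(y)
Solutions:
 f(y) = C1 + Integral(y/cos(y), y)


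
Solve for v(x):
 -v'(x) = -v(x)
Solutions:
 v(x) = C1*exp(x)


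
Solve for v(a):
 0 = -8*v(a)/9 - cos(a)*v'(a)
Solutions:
 v(a) = C1*(sin(a) - 1)^(4/9)/(sin(a) + 1)^(4/9)


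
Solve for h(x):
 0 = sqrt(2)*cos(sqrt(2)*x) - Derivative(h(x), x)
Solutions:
 h(x) = C1 + sin(sqrt(2)*x)


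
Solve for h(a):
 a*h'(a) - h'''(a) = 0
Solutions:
 h(a) = C1 + Integral(C2*airyai(a) + C3*airybi(a), a)


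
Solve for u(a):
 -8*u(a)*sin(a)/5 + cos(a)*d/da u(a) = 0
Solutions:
 u(a) = C1/cos(a)^(8/5)


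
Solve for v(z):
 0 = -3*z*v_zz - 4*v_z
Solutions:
 v(z) = C1 + C2/z^(1/3)


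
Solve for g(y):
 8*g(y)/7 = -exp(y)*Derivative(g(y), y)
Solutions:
 g(y) = C1*exp(8*exp(-y)/7)


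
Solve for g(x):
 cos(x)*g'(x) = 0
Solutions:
 g(x) = C1


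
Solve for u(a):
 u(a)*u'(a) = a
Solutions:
 u(a) = -sqrt(C1 + a^2)
 u(a) = sqrt(C1 + a^2)


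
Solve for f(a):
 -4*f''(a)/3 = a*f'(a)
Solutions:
 f(a) = C1 + C2*erf(sqrt(6)*a/4)


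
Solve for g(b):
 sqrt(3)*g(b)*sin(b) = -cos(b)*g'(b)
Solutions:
 g(b) = C1*cos(b)^(sqrt(3))


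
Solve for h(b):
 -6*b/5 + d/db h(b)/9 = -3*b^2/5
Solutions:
 h(b) = C1 - 9*b^3/5 + 27*b^2/5


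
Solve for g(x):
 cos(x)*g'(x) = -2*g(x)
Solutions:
 g(x) = C1*(sin(x) - 1)/(sin(x) + 1)


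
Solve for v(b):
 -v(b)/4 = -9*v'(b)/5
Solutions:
 v(b) = C1*exp(5*b/36)


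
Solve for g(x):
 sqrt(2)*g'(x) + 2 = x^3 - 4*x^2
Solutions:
 g(x) = C1 + sqrt(2)*x^4/8 - 2*sqrt(2)*x^3/3 - sqrt(2)*x


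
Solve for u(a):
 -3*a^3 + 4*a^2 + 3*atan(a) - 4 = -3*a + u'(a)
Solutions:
 u(a) = C1 - 3*a^4/4 + 4*a^3/3 + 3*a^2/2 + 3*a*atan(a) - 4*a - 3*log(a^2 + 1)/2


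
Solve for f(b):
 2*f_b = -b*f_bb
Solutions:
 f(b) = C1 + C2/b


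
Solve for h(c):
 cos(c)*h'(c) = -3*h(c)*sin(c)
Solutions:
 h(c) = C1*cos(c)^3


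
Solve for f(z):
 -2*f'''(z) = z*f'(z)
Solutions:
 f(z) = C1 + Integral(C2*airyai(-2^(2/3)*z/2) + C3*airybi(-2^(2/3)*z/2), z)


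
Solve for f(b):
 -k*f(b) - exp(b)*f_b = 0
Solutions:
 f(b) = C1*exp(k*exp(-b))


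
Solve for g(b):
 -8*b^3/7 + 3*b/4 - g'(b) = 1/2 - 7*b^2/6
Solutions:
 g(b) = C1 - 2*b^4/7 + 7*b^3/18 + 3*b^2/8 - b/2


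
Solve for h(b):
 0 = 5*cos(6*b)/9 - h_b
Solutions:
 h(b) = C1 + 5*sin(6*b)/54


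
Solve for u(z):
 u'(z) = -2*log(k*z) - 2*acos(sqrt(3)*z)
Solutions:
 u(z) = C1 - 2*z*log(k*z) - 2*z*acos(sqrt(3)*z) + 2*z + 2*sqrt(3)*sqrt(1 - 3*z^2)/3


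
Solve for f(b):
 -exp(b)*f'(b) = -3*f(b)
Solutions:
 f(b) = C1*exp(-3*exp(-b))


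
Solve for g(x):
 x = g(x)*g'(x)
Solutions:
 g(x) = -sqrt(C1 + x^2)
 g(x) = sqrt(C1 + x^2)


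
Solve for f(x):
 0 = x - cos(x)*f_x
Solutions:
 f(x) = C1 + Integral(x/cos(x), x)


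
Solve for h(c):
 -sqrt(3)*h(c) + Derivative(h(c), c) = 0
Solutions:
 h(c) = C1*exp(sqrt(3)*c)


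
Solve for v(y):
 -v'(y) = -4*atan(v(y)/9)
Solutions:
 Integral(1/atan(_y/9), (_y, v(y))) = C1 + 4*y


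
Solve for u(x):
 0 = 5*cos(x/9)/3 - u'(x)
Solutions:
 u(x) = C1 + 15*sin(x/9)


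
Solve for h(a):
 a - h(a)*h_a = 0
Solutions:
 h(a) = -sqrt(C1 + a^2)
 h(a) = sqrt(C1 + a^2)


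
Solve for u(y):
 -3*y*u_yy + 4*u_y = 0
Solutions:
 u(y) = C1 + C2*y^(7/3)


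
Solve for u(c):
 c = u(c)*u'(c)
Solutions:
 u(c) = -sqrt(C1 + c^2)
 u(c) = sqrt(C1 + c^2)


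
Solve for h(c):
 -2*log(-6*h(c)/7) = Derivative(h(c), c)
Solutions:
 Integral(1/(log(-_y) - log(7) + log(6)), (_y, h(c)))/2 = C1 - c


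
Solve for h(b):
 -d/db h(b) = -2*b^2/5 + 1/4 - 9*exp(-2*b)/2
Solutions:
 h(b) = C1 + 2*b^3/15 - b/4 - 9*exp(-2*b)/4


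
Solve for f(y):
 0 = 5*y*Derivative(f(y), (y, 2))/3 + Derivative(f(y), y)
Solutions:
 f(y) = C1 + C2*y^(2/5)


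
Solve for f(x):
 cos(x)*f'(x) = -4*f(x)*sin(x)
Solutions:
 f(x) = C1*cos(x)^4


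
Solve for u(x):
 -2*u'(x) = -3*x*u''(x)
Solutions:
 u(x) = C1 + C2*x^(5/3)


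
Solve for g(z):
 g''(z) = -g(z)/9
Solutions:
 g(z) = C1*sin(z/3) + C2*cos(z/3)


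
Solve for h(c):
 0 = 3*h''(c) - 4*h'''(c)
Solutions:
 h(c) = C1 + C2*c + C3*exp(3*c/4)


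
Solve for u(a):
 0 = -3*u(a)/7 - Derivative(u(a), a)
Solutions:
 u(a) = C1*exp(-3*a/7)


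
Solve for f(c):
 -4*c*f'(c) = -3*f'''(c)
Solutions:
 f(c) = C1 + Integral(C2*airyai(6^(2/3)*c/3) + C3*airybi(6^(2/3)*c/3), c)


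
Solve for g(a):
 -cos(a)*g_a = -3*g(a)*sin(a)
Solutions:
 g(a) = C1/cos(a)^3


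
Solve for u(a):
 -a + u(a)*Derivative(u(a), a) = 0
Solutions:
 u(a) = -sqrt(C1 + a^2)
 u(a) = sqrt(C1 + a^2)


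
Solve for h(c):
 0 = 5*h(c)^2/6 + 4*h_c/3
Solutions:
 h(c) = 8/(C1 + 5*c)


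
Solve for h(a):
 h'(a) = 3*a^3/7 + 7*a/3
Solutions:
 h(a) = C1 + 3*a^4/28 + 7*a^2/6


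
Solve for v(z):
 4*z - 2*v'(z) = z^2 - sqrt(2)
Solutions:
 v(z) = C1 - z^3/6 + z^2 + sqrt(2)*z/2


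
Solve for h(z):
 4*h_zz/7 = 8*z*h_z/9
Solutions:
 h(z) = C1 + C2*erfi(sqrt(7)*z/3)


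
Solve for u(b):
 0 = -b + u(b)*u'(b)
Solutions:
 u(b) = -sqrt(C1 + b^2)
 u(b) = sqrt(C1 + b^2)


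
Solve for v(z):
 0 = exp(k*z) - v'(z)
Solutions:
 v(z) = C1 + exp(k*z)/k


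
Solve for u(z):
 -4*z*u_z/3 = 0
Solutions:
 u(z) = C1


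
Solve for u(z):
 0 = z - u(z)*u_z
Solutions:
 u(z) = -sqrt(C1 + z^2)
 u(z) = sqrt(C1 + z^2)


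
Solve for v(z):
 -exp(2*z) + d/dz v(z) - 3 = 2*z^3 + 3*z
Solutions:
 v(z) = C1 + z^4/2 + 3*z^2/2 + 3*z + exp(2*z)/2


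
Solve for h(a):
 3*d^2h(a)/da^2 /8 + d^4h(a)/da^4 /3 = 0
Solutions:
 h(a) = C1 + C2*a + C3*sin(3*sqrt(2)*a/4) + C4*cos(3*sqrt(2)*a/4)


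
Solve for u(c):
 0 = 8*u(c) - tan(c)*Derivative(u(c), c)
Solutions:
 u(c) = C1*sin(c)^8


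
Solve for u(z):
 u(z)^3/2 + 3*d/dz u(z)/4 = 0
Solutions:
 u(z) = -sqrt(6)*sqrt(-1/(C1 - 2*z))/2
 u(z) = sqrt(6)*sqrt(-1/(C1 - 2*z))/2


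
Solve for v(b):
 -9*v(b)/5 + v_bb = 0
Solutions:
 v(b) = C1*exp(-3*sqrt(5)*b/5) + C2*exp(3*sqrt(5)*b/5)


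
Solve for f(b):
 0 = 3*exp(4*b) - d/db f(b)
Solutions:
 f(b) = C1 + 3*exp(4*b)/4


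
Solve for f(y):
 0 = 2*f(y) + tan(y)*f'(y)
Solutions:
 f(y) = C1/sin(y)^2


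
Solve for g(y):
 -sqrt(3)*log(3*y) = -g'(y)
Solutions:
 g(y) = C1 + sqrt(3)*y*log(y) - sqrt(3)*y + sqrt(3)*y*log(3)


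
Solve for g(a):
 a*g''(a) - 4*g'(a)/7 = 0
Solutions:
 g(a) = C1 + C2*a^(11/7)


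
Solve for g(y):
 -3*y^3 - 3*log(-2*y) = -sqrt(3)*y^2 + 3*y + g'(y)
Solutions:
 g(y) = C1 - 3*y^4/4 + sqrt(3)*y^3/3 - 3*y^2/2 - 3*y*log(-y) + 3*y*(1 - log(2))


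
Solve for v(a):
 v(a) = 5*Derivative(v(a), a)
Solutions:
 v(a) = C1*exp(a/5)


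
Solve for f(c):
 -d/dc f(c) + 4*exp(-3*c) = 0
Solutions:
 f(c) = C1 - 4*exp(-3*c)/3


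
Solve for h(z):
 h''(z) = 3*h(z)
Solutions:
 h(z) = C1*exp(-sqrt(3)*z) + C2*exp(sqrt(3)*z)


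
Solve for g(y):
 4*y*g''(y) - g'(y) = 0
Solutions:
 g(y) = C1 + C2*y^(5/4)


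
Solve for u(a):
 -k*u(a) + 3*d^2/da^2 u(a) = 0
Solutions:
 u(a) = C1*exp(-sqrt(3)*a*sqrt(k)/3) + C2*exp(sqrt(3)*a*sqrt(k)/3)


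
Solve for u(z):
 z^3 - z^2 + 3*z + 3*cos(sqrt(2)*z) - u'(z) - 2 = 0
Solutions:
 u(z) = C1 + z^4/4 - z^3/3 + 3*z^2/2 - 2*z + 3*sqrt(2)*sin(sqrt(2)*z)/2


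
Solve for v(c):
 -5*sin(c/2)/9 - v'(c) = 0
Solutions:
 v(c) = C1 + 10*cos(c/2)/9


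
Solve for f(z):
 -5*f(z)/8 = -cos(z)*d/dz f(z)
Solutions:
 f(z) = C1*(sin(z) + 1)^(5/16)/(sin(z) - 1)^(5/16)


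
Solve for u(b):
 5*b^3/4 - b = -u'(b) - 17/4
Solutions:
 u(b) = C1 - 5*b^4/16 + b^2/2 - 17*b/4


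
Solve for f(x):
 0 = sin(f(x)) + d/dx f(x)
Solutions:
 f(x) = -acos((-C1 - exp(2*x))/(C1 - exp(2*x))) + 2*pi
 f(x) = acos((-C1 - exp(2*x))/(C1 - exp(2*x)))


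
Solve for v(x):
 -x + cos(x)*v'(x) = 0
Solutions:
 v(x) = C1 + Integral(x/cos(x), x)


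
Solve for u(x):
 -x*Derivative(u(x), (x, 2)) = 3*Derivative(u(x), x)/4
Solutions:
 u(x) = C1 + C2*x^(1/4)


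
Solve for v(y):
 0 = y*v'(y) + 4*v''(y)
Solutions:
 v(y) = C1 + C2*erf(sqrt(2)*y/4)


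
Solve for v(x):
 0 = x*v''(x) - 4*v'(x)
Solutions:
 v(x) = C1 + C2*x^5


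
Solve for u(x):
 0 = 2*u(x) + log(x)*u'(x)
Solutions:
 u(x) = C1*exp(-2*li(x))


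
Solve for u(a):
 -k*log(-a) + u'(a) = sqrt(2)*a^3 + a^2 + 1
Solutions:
 u(a) = C1 + sqrt(2)*a^4/4 + a^3/3 + a*k*log(-a) + a*(1 - k)


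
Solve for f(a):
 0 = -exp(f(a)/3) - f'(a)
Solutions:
 f(a) = 3*log(1/(C1 + a)) + 3*log(3)


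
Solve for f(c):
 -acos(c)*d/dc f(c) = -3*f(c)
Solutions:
 f(c) = C1*exp(3*Integral(1/acos(c), c))


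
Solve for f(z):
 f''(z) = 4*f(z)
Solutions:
 f(z) = C1*exp(-2*z) + C2*exp(2*z)


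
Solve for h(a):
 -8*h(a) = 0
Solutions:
 h(a) = 0


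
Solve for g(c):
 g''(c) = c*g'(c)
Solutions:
 g(c) = C1 + C2*erfi(sqrt(2)*c/2)


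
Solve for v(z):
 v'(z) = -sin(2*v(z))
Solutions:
 v(z) = pi - acos((-C1 - exp(4*z))/(C1 - exp(4*z)))/2
 v(z) = acos((-C1 - exp(4*z))/(C1 - exp(4*z)))/2


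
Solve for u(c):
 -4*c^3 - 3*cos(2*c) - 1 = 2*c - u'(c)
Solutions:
 u(c) = C1 + c^4 + c^2 + c + 3*sin(c)*cos(c)


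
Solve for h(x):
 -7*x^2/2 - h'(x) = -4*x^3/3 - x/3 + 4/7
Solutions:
 h(x) = C1 + x^4/3 - 7*x^3/6 + x^2/6 - 4*x/7


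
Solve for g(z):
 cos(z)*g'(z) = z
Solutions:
 g(z) = C1 + Integral(z/cos(z), z)


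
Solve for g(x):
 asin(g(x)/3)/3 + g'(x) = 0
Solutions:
 Integral(1/asin(_y/3), (_y, g(x))) = C1 - x/3


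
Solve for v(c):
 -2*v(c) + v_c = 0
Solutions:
 v(c) = C1*exp(2*c)


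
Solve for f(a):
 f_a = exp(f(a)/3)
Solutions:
 f(a) = 3*log(-1/(C1 + a)) + 3*log(3)


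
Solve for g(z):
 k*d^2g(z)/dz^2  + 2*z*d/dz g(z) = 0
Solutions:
 g(z) = C1 + C2*sqrt(k)*erf(z*sqrt(1/k))


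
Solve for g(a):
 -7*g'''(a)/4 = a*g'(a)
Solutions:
 g(a) = C1 + Integral(C2*airyai(-14^(2/3)*a/7) + C3*airybi(-14^(2/3)*a/7), a)


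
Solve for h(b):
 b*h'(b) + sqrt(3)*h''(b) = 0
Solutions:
 h(b) = C1 + C2*erf(sqrt(2)*3^(3/4)*b/6)


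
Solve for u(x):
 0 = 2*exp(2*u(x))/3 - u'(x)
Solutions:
 u(x) = log(-1/(C1 + 2*x))/2 - log(2) + log(6)/2
 u(x) = log(-sqrt(-1/(C1 + 2*x))) - log(2) + log(6)/2


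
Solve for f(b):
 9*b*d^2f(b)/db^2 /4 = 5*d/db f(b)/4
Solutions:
 f(b) = C1 + C2*b^(14/9)


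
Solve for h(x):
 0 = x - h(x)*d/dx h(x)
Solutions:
 h(x) = -sqrt(C1 + x^2)
 h(x) = sqrt(C1 + x^2)


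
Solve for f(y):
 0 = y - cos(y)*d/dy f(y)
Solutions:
 f(y) = C1 + Integral(y/cos(y), y)


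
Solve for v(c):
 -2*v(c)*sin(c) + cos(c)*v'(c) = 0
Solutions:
 v(c) = C1/cos(c)^2


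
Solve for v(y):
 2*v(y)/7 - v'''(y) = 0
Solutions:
 v(y) = C3*exp(2^(1/3)*7^(2/3)*y/7) + (C1*sin(2^(1/3)*sqrt(3)*7^(2/3)*y/14) + C2*cos(2^(1/3)*sqrt(3)*7^(2/3)*y/14))*exp(-2^(1/3)*7^(2/3)*y/14)


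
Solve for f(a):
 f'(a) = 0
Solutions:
 f(a) = C1


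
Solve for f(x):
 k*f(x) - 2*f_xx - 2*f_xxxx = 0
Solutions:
 f(x) = C1*exp(-sqrt(2)*x*sqrt(-sqrt(2*k + 1) - 1)/2) + C2*exp(sqrt(2)*x*sqrt(-sqrt(2*k + 1) - 1)/2) + C3*exp(-sqrt(2)*x*sqrt(sqrt(2*k + 1) - 1)/2) + C4*exp(sqrt(2)*x*sqrt(sqrt(2*k + 1) - 1)/2)


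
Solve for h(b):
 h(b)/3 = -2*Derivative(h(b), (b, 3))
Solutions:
 h(b) = C3*exp(-6^(2/3)*b/6) + (C1*sin(2^(2/3)*3^(1/6)*b/4) + C2*cos(2^(2/3)*3^(1/6)*b/4))*exp(6^(2/3)*b/12)


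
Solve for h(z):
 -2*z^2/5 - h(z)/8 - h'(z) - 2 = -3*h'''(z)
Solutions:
 h(z) = C1*exp(-z/2) + C2*exp(z*(3 - sqrt(21))/12) + C3*exp(z*(3 + sqrt(21))/12) - 16*z^2/5 + 256*z/5 - 2128/5


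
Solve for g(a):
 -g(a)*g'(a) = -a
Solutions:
 g(a) = -sqrt(C1 + a^2)
 g(a) = sqrt(C1 + a^2)


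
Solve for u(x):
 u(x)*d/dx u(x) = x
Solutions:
 u(x) = -sqrt(C1 + x^2)
 u(x) = sqrt(C1 + x^2)


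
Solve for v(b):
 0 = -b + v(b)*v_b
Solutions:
 v(b) = -sqrt(C1 + b^2)
 v(b) = sqrt(C1 + b^2)


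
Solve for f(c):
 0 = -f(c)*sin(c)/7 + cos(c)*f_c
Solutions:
 f(c) = C1/cos(c)^(1/7)


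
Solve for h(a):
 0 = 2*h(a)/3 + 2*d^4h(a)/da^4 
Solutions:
 h(a) = (C1*sin(sqrt(2)*3^(3/4)*a/6) + C2*cos(sqrt(2)*3^(3/4)*a/6))*exp(-sqrt(2)*3^(3/4)*a/6) + (C3*sin(sqrt(2)*3^(3/4)*a/6) + C4*cos(sqrt(2)*3^(3/4)*a/6))*exp(sqrt(2)*3^(3/4)*a/6)


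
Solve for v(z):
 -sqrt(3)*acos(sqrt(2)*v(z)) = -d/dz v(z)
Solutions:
 Integral(1/acos(sqrt(2)*_y), (_y, v(z))) = C1 + sqrt(3)*z


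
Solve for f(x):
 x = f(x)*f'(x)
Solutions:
 f(x) = -sqrt(C1 + x^2)
 f(x) = sqrt(C1 + x^2)


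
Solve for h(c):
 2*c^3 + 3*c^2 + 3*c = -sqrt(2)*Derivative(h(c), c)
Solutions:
 h(c) = C1 - sqrt(2)*c^4/4 - sqrt(2)*c^3/2 - 3*sqrt(2)*c^2/4


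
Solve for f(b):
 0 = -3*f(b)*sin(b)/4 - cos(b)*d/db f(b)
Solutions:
 f(b) = C1*cos(b)^(3/4)


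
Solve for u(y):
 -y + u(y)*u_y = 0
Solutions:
 u(y) = -sqrt(C1 + y^2)
 u(y) = sqrt(C1 + y^2)


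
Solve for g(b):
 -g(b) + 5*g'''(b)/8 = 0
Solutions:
 g(b) = C3*exp(2*5^(2/3)*b/5) + (C1*sin(sqrt(3)*5^(2/3)*b/5) + C2*cos(sqrt(3)*5^(2/3)*b/5))*exp(-5^(2/3)*b/5)


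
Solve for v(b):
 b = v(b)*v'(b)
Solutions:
 v(b) = -sqrt(C1 + b^2)
 v(b) = sqrt(C1 + b^2)


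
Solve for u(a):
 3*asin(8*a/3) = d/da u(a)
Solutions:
 u(a) = C1 + 3*a*asin(8*a/3) + 3*sqrt(9 - 64*a^2)/8


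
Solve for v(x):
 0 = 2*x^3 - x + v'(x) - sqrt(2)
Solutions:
 v(x) = C1 - x^4/2 + x^2/2 + sqrt(2)*x


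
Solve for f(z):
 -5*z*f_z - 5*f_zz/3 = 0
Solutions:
 f(z) = C1 + C2*erf(sqrt(6)*z/2)


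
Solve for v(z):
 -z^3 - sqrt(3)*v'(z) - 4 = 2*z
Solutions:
 v(z) = C1 - sqrt(3)*z^4/12 - sqrt(3)*z^2/3 - 4*sqrt(3)*z/3


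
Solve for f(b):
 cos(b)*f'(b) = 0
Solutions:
 f(b) = C1


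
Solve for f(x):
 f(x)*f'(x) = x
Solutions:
 f(x) = -sqrt(C1 + x^2)
 f(x) = sqrt(C1 + x^2)


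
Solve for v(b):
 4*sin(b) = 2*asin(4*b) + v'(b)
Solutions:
 v(b) = C1 - 2*b*asin(4*b) - sqrt(1 - 16*b^2)/2 - 4*cos(b)


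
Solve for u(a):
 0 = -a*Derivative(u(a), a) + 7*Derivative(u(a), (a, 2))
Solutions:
 u(a) = C1 + C2*erfi(sqrt(14)*a/14)


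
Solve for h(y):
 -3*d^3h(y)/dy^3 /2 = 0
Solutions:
 h(y) = C1 + C2*y + C3*y^2


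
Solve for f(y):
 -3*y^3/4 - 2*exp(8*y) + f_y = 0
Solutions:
 f(y) = C1 + 3*y^4/16 + exp(8*y)/4


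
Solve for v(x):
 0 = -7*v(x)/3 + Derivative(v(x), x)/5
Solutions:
 v(x) = C1*exp(35*x/3)


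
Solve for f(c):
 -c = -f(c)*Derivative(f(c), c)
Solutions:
 f(c) = -sqrt(C1 + c^2)
 f(c) = sqrt(C1 + c^2)


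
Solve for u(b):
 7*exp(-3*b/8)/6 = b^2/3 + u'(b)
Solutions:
 u(b) = C1 - b^3/9 - 28*exp(-3*b/8)/9


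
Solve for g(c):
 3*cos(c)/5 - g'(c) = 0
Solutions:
 g(c) = C1 + 3*sin(c)/5


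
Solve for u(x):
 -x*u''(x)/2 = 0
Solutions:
 u(x) = C1 + C2*x


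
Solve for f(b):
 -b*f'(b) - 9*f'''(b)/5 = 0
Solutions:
 f(b) = C1 + Integral(C2*airyai(-15^(1/3)*b/3) + C3*airybi(-15^(1/3)*b/3), b)


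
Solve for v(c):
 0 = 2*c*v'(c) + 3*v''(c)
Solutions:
 v(c) = C1 + C2*erf(sqrt(3)*c/3)


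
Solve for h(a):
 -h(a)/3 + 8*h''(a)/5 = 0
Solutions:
 h(a) = C1*exp(-sqrt(30)*a/12) + C2*exp(sqrt(30)*a/12)


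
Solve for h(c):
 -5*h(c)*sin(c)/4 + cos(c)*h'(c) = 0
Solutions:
 h(c) = C1/cos(c)^(5/4)


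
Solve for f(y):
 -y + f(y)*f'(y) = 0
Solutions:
 f(y) = -sqrt(C1 + y^2)
 f(y) = sqrt(C1 + y^2)


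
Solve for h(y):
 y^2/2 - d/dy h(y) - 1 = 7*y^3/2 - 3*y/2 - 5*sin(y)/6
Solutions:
 h(y) = C1 - 7*y^4/8 + y^3/6 + 3*y^2/4 - y - 5*cos(y)/6


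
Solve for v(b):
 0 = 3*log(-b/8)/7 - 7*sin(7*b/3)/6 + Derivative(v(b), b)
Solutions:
 v(b) = C1 - 3*b*log(-b)/7 + 3*b/7 + 9*b*log(2)/7 - cos(7*b/3)/2


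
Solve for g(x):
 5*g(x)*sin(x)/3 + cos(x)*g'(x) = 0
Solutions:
 g(x) = C1*cos(x)^(5/3)


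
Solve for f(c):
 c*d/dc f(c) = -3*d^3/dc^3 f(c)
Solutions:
 f(c) = C1 + Integral(C2*airyai(-3^(2/3)*c/3) + C3*airybi(-3^(2/3)*c/3), c)


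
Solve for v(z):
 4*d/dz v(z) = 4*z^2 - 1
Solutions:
 v(z) = C1 + z^3/3 - z/4


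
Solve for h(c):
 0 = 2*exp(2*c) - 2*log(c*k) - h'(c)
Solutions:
 h(c) = C1 - 2*c*log(c*k) + 2*c + exp(2*c)


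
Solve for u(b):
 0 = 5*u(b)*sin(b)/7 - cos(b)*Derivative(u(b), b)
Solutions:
 u(b) = C1/cos(b)^(5/7)


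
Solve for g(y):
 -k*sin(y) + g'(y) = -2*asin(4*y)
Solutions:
 g(y) = C1 - k*cos(y) - 2*y*asin(4*y) - sqrt(1 - 16*y^2)/2


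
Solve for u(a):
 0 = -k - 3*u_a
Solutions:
 u(a) = C1 - a*k/3


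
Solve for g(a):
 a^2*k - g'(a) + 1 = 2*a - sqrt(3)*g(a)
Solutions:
 g(a) = C1*exp(sqrt(3)*a) - sqrt(3)*a^2*k/3 - 2*a*k/3 + 2*sqrt(3)*a/3 - 2*sqrt(3)*k/9 - sqrt(3)/3 + 2/3


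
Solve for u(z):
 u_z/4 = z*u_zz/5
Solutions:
 u(z) = C1 + C2*z^(9/4)


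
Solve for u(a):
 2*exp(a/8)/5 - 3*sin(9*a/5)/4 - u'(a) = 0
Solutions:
 u(a) = C1 + 16*exp(a/8)/5 + 5*cos(9*a/5)/12
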